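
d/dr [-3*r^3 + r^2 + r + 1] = -9*r^2 + 2*r + 1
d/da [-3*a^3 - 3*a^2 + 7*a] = -9*a^2 - 6*a + 7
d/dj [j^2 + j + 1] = 2*j + 1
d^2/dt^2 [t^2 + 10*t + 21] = 2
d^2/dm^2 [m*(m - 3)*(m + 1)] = 6*m - 4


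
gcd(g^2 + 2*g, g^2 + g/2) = g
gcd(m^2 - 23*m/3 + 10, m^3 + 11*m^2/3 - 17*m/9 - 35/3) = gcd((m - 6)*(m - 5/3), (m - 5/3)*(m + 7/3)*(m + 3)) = m - 5/3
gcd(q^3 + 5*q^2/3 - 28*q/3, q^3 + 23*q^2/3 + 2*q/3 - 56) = q^2 + 5*q/3 - 28/3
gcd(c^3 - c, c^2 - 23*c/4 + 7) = 1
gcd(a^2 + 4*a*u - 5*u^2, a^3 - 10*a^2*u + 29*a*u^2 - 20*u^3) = -a + u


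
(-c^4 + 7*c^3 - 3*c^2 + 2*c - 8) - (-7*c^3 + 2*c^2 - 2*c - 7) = -c^4 + 14*c^3 - 5*c^2 + 4*c - 1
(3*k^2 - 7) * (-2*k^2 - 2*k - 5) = -6*k^4 - 6*k^3 - k^2 + 14*k + 35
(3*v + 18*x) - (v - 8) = 2*v + 18*x + 8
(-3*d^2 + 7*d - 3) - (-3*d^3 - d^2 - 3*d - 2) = 3*d^3 - 2*d^2 + 10*d - 1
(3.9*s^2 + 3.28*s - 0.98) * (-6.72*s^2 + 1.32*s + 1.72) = -26.208*s^4 - 16.8936*s^3 + 17.6232*s^2 + 4.348*s - 1.6856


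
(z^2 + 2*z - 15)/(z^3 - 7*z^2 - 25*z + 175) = (z - 3)/(z^2 - 12*z + 35)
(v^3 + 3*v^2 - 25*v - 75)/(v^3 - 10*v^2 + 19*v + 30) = (v^2 + 8*v + 15)/(v^2 - 5*v - 6)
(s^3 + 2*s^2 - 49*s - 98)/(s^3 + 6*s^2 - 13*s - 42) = (s - 7)/(s - 3)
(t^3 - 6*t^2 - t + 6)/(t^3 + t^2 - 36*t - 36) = (t - 1)/(t + 6)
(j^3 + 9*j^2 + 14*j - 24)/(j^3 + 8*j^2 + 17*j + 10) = (j^3 + 9*j^2 + 14*j - 24)/(j^3 + 8*j^2 + 17*j + 10)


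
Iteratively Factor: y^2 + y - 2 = (y + 2)*(y - 1)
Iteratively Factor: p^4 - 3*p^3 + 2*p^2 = (p)*(p^3 - 3*p^2 + 2*p) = p*(p - 1)*(p^2 - 2*p) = p^2*(p - 1)*(p - 2)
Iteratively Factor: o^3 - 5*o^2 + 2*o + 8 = (o - 2)*(o^2 - 3*o - 4) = (o - 2)*(o + 1)*(o - 4)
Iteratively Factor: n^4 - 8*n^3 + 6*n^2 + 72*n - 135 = (n - 3)*(n^3 - 5*n^2 - 9*n + 45) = (n - 3)^2*(n^2 - 2*n - 15) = (n - 5)*(n - 3)^2*(n + 3)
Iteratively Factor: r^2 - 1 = (r + 1)*(r - 1)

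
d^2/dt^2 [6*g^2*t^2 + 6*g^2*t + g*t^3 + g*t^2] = 2*g*(6*g + 3*t + 1)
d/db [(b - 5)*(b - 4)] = 2*b - 9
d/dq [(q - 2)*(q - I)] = 2*q - 2 - I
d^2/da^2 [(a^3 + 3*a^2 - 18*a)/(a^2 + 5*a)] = -16/(a^3 + 15*a^2 + 75*a + 125)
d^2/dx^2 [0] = 0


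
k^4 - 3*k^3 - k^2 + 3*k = k*(k - 3)*(k - 1)*(k + 1)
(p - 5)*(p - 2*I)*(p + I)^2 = p^4 - 5*p^3 + 3*p^2 - 15*p + 2*I*p - 10*I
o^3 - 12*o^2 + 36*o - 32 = (o - 8)*(o - 2)^2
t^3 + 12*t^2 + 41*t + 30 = (t + 1)*(t + 5)*(t + 6)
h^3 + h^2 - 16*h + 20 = (h - 2)^2*(h + 5)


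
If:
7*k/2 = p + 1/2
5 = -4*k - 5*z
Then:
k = -5*z/4 - 5/4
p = -35*z/8 - 39/8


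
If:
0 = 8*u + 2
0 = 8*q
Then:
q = 0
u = -1/4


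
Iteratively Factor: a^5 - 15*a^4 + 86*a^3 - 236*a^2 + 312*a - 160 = (a - 2)*(a^4 - 13*a^3 + 60*a^2 - 116*a + 80) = (a - 4)*(a - 2)*(a^3 - 9*a^2 + 24*a - 20) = (a - 5)*(a - 4)*(a - 2)*(a^2 - 4*a + 4) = (a - 5)*(a - 4)*(a - 2)^2*(a - 2)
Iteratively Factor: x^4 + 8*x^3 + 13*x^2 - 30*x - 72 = (x + 3)*(x^3 + 5*x^2 - 2*x - 24) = (x - 2)*(x + 3)*(x^2 + 7*x + 12) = (x - 2)*(x + 3)^2*(x + 4)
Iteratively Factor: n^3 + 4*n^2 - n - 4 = (n - 1)*(n^2 + 5*n + 4) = (n - 1)*(n + 1)*(n + 4)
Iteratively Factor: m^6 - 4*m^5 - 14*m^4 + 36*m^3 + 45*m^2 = (m)*(m^5 - 4*m^4 - 14*m^3 + 36*m^2 + 45*m) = m*(m + 3)*(m^4 - 7*m^3 + 7*m^2 + 15*m) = m*(m - 3)*(m + 3)*(m^3 - 4*m^2 - 5*m) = m^2*(m - 3)*(m + 3)*(m^2 - 4*m - 5) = m^2*(m - 5)*(m - 3)*(m + 3)*(m + 1)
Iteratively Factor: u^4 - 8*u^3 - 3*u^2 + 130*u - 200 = (u - 5)*(u^3 - 3*u^2 - 18*u + 40) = (u - 5)*(u + 4)*(u^2 - 7*u + 10) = (u - 5)*(u - 2)*(u + 4)*(u - 5)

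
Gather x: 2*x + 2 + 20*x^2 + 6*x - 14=20*x^2 + 8*x - 12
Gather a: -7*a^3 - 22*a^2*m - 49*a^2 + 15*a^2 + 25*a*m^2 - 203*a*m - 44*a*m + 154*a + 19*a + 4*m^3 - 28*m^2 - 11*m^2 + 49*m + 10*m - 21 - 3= -7*a^3 + a^2*(-22*m - 34) + a*(25*m^2 - 247*m + 173) + 4*m^3 - 39*m^2 + 59*m - 24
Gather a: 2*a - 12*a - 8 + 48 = 40 - 10*a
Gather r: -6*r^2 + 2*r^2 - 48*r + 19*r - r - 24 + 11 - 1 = -4*r^2 - 30*r - 14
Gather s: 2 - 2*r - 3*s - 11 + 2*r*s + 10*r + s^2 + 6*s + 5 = 8*r + s^2 + s*(2*r + 3) - 4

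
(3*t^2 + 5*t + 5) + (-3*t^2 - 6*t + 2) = 7 - t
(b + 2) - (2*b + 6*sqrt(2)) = -b - 6*sqrt(2) + 2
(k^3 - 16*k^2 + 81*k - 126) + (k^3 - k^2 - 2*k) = 2*k^3 - 17*k^2 + 79*k - 126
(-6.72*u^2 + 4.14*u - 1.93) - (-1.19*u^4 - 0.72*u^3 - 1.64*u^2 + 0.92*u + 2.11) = 1.19*u^4 + 0.72*u^3 - 5.08*u^2 + 3.22*u - 4.04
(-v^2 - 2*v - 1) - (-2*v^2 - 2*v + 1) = v^2 - 2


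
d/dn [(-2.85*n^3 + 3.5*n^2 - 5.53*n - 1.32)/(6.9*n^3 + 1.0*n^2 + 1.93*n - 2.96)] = (7.105427357601e-15*n^5 - 27.0*n^4 + 65.313*n^3 + 64.917*n^2 - 18.08*n + 18.9164)/(47.61*n^6 + 13.8*n^5 + 27.634*n^4 - 36.988*n^3 - 2.1951*n^2 - 11.4256*n + 8.7616)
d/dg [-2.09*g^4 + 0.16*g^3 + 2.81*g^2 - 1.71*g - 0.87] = -8.36*g^3 + 0.48*g^2 + 5.62*g - 1.71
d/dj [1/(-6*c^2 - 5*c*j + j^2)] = (5*c - 2*j)/(6*c^2 + 5*c*j - j^2)^2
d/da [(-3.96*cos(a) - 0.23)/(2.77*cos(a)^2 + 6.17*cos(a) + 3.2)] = (-10.9692*cos(a)^2 - 1.2742*cos(a) + 11.2529)*sin(a)/(7.6729*cos(a)^4 + 34.1818*cos(a)^3 + 55.7969*cos(a)^2 + 39.488*cos(a) + 10.24)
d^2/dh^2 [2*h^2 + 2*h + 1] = 4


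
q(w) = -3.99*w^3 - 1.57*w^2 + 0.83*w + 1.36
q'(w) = -11.97*w^2 - 3.14*w + 0.83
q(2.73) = -89.26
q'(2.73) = -96.95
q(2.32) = -54.99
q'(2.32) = -70.88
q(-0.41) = 1.03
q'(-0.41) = 0.11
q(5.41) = -671.88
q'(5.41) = -366.50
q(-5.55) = 630.50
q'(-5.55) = -350.45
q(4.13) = -303.07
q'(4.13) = -216.31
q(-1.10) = 3.86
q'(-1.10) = -10.20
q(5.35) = -650.13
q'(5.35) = -358.58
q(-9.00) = 2775.43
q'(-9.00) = -940.48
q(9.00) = -3027.05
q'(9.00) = -997.00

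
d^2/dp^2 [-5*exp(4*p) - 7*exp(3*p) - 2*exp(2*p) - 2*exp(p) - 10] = (-80*exp(3*p) - 63*exp(2*p) - 8*exp(p) - 2)*exp(p)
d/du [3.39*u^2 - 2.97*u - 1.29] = 6.78*u - 2.97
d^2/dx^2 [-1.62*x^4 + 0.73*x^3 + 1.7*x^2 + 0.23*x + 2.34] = -19.44*x^2 + 4.38*x + 3.4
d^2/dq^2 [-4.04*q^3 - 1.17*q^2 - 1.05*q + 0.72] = -24.24*q - 2.34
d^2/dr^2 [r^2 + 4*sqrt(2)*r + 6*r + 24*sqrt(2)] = 2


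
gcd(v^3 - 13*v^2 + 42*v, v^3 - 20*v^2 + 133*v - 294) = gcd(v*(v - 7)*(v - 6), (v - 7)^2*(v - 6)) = v^2 - 13*v + 42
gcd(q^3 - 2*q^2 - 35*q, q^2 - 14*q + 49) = q - 7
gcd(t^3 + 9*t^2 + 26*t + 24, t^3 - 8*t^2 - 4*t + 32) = t + 2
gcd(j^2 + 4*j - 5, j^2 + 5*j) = j + 5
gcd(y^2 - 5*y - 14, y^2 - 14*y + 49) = y - 7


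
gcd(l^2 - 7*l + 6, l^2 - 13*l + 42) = l - 6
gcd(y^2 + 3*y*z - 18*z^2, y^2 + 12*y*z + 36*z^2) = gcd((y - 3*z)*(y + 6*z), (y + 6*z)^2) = y + 6*z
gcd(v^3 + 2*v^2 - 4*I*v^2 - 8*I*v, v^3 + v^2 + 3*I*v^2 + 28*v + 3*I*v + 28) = v - 4*I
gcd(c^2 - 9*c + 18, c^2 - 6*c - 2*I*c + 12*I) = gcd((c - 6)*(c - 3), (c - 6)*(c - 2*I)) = c - 6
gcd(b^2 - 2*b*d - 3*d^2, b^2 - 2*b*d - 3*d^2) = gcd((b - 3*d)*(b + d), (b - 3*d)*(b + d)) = b^2 - 2*b*d - 3*d^2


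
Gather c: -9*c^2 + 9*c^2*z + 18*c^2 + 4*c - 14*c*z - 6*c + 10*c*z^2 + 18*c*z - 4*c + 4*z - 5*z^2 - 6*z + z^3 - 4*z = c^2*(9*z + 9) + c*(10*z^2 + 4*z - 6) + z^3 - 5*z^2 - 6*z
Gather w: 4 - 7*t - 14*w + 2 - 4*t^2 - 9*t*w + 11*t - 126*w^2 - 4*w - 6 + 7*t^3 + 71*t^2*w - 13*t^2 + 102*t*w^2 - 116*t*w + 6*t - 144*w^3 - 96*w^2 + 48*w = 7*t^3 - 17*t^2 + 10*t - 144*w^3 + w^2*(102*t - 222) + w*(71*t^2 - 125*t + 30)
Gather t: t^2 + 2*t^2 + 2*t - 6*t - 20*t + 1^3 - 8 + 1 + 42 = 3*t^2 - 24*t + 36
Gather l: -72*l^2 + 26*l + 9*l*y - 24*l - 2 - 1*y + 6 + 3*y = -72*l^2 + l*(9*y + 2) + 2*y + 4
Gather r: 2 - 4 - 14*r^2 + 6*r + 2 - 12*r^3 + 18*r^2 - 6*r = -12*r^3 + 4*r^2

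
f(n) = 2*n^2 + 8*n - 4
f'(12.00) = 56.00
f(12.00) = 380.00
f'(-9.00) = -28.00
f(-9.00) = 86.00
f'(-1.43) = 2.28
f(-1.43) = -11.35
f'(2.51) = 18.04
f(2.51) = 28.68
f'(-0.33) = 6.68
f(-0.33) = -6.42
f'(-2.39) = -1.56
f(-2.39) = -11.70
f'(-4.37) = -9.48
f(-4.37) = -0.77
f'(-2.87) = -3.48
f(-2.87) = -10.49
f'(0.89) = 11.56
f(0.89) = 4.70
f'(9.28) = 45.12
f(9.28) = 242.48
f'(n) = 4*n + 8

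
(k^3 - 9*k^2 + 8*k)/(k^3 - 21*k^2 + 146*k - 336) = k*(k - 1)/(k^2 - 13*k + 42)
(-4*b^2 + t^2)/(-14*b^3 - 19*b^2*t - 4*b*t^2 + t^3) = (-2*b + t)/(-7*b^2 - 6*b*t + t^2)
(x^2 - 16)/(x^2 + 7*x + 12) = (x - 4)/(x + 3)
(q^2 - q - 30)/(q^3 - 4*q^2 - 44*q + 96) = (q^2 - q - 30)/(q^3 - 4*q^2 - 44*q + 96)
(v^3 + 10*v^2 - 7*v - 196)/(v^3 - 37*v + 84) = (v + 7)/(v - 3)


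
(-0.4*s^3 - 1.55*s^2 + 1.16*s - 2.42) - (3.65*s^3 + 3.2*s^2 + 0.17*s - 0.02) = -4.05*s^3 - 4.75*s^2 + 0.99*s - 2.4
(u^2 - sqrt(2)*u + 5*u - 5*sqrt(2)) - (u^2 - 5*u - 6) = -sqrt(2)*u + 10*u - 5*sqrt(2) + 6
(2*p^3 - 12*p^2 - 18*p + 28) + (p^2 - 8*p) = 2*p^3 - 11*p^2 - 26*p + 28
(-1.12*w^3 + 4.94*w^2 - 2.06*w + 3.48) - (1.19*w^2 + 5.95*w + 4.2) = -1.12*w^3 + 3.75*w^2 - 8.01*w - 0.72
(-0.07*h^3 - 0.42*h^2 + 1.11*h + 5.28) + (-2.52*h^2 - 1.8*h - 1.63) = -0.07*h^3 - 2.94*h^2 - 0.69*h + 3.65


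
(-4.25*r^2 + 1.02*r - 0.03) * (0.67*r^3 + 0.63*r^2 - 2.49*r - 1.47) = -2.8475*r^5 - 1.9941*r^4 + 11.205*r^3 + 3.6888*r^2 - 1.4247*r + 0.0441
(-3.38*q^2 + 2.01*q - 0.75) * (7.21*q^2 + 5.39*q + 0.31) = -24.3698*q^4 - 3.7261*q^3 + 4.3786*q^2 - 3.4194*q - 0.2325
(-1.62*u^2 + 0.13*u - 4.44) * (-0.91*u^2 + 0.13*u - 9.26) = 1.4742*u^4 - 0.3289*u^3 + 19.0585*u^2 - 1.781*u + 41.1144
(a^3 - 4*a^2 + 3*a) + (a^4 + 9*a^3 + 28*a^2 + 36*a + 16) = a^4 + 10*a^3 + 24*a^2 + 39*a + 16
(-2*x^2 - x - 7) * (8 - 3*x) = 6*x^3 - 13*x^2 + 13*x - 56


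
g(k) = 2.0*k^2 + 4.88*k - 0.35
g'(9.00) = 40.88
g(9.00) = 205.57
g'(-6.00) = -19.12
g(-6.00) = 42.37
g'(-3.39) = -8.68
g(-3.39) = 6.09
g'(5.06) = 25.12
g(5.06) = 75.55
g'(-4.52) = -13.20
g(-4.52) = 18.45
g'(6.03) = 29.00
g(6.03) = 101.80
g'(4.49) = 22.84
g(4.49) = 61.88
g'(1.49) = 10.84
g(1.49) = 11.36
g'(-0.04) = 4.72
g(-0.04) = -0.54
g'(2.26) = 13.92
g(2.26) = 20.89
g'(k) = 4.0*k + 4.88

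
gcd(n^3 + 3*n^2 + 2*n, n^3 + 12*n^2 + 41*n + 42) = n + 2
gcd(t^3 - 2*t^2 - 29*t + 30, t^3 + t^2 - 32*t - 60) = t^2 - t - 30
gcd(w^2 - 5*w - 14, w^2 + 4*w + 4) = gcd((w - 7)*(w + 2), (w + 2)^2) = w + 2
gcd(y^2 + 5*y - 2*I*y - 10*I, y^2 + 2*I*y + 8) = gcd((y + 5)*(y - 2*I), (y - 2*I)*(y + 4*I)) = y - 2*I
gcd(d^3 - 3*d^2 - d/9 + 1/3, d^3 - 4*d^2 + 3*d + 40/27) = d + 1/3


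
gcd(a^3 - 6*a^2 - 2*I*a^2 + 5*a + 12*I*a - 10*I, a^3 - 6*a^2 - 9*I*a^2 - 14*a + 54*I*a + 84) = a - 2*I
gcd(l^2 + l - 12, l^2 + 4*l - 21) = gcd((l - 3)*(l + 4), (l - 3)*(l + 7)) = l - 3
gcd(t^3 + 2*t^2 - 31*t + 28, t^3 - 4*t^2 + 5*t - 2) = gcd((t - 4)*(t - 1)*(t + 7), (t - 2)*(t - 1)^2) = t - 1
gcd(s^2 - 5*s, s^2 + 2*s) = s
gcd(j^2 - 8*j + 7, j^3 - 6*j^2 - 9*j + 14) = j^2 - 8*j + 7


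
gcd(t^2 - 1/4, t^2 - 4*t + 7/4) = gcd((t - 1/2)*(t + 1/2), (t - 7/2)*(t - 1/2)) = t - 1/2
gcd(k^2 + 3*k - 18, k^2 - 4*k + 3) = k - 3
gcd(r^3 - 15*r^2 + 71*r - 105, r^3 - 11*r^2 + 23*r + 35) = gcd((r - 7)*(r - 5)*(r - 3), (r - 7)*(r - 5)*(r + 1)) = r^2 - 12*r + 35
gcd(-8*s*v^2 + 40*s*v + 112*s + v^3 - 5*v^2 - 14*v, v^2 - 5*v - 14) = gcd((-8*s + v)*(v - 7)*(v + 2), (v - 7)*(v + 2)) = v^2 - 5*v - 14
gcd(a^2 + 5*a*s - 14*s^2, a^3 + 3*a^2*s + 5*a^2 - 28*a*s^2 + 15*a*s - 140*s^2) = a + 7*s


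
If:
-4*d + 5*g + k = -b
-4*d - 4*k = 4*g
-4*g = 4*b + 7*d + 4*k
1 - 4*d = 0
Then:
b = -3/16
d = 1/4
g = 23/64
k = -39/64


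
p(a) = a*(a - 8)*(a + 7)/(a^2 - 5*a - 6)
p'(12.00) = 1.66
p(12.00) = 11.69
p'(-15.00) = 1.09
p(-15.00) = -9.39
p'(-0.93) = 1575.81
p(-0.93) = -103.92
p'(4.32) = 9.17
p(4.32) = 20.14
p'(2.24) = 3.31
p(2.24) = 9.79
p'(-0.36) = 20.38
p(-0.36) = -4.91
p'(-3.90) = 2.14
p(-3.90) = 5.01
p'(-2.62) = 4.24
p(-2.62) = 8.73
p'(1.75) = 3.25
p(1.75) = 8.19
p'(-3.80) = 2.22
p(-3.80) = 5.23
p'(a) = a*(5 - 2*a)*(a - 8)*(a + 7)/(a^2 - 5*a - 6)^2 + a*(a - 8)/(a^2 - 5*a - 6) + a*(a + 7)/(a^2 - 5*a - 6) + (a - 8)*(a + 7)/(a^2 - 5*a - 6)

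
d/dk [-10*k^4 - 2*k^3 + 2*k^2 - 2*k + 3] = -40*k^3 - 6*k^2 + 4*k - 2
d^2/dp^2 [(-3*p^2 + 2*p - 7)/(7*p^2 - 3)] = 4*(49*p^3 - 609*p^2 + 63*p - 87)/(343*p^6 - 441*p^4 + 189*p^2 - 27)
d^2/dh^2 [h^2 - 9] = 2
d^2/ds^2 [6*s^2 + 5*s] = 12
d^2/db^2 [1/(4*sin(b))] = (cos(b)^2 + 1)/(4*sin(b)^3)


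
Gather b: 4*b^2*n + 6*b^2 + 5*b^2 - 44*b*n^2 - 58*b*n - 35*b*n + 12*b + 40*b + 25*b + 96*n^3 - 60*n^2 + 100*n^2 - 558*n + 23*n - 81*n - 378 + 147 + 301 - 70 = b^2*(4*n + 11) + b*(-44*n^2 - 93*n + 77) + 96*n^3 + 40*n^2 - 616*n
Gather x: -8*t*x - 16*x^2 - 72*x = -16*x^2 + x*(-8*t - 72)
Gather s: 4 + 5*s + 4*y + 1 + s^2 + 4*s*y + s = s^2 + s*(4*y + 6) + 4*y + 5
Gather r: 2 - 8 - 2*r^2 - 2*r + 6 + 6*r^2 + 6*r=4*r^2 + 4*r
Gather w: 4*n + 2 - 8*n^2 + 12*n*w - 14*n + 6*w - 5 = -8*n^2 - 10*n + w*(12*n + 6) - 3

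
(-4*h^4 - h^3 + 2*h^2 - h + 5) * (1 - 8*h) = 32*h^5 + 4*h^4 - 17*h^3 + 10*h^2 - 41*h + 5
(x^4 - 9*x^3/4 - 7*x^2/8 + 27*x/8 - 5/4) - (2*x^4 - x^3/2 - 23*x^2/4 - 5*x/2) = -x^4 - 7*x^3/4 + 39*x^2/8 + 47*x/8 - 5/4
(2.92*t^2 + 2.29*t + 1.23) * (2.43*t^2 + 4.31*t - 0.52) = 7.0956*t^4 + 18.1499*t^3 + 11.3404*t^2 + 4.1105*t - 0.6396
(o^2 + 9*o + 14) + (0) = o^2 + 9*o + 14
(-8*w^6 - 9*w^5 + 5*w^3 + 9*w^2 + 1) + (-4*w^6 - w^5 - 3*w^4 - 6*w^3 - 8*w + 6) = -12*w^6 - 10*w^5 - 3*w^4 - w^3 + 9*w^2 - 8*w + 7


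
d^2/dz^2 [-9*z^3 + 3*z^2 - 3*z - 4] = 6 - 54*z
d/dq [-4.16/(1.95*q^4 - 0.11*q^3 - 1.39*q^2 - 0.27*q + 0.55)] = (32.448*q^3 - 1.3728*q^2 - 11.5648*q - 1.1232)/(-1.95*q^4 + 0.11*q^3 + 1.39*q^2 + 0.27*q - 0.55)^2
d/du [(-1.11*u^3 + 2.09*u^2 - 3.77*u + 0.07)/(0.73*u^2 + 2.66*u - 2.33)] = (-0.8103*u^4 - 5.9052*u^3 + 16.0704*u^2 - 9.8416*u + 8.5979)/(0.5329*u^4 + 3.8836*u^3 + 3.6738*u^2 - 12.3956*u + 5.4289)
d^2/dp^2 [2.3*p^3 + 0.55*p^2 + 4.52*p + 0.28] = 13.8*p + 1.1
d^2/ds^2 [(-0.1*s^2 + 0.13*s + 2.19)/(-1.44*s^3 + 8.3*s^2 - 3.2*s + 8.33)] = (0.41472*s^6 - 1.617408*s^5 - 47.936448*s^4 + 424.19004*s^3 - 1025.959632*s^2 + 245.309892*s + 264.92484)/(2.985984*s^9 - 51.63264*s^8 + 317.51136*s^7 - 853.084664*s^6 + 1302.94176*s^5 - 2206.84494*s^4 + 1659.996848*s^3 - 1983.68121*s^2 + 666.13344*s - 578.009537)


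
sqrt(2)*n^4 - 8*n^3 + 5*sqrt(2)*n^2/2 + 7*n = n*(n - 7*sqrt(2)/2)*(n - sqrt(2))*(sqrt(2)*n + 1)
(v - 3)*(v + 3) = v^2 - 9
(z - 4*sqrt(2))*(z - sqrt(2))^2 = z^3 - 6*sqrt(2)*z^2 + 18*z - 8*sqrt(2)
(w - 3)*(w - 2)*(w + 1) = w^3 - 4*w^2 + w + 6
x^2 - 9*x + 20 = (x - 5)*(x - 4)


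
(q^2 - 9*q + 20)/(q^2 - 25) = (q - 4)/(q + 5)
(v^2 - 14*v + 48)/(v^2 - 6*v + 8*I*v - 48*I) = (v - 8)/(v + 8*I)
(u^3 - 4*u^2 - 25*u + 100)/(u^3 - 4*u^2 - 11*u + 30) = (u^2 + u - 20)/(u^2 + u - 6)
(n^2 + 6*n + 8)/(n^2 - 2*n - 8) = (n + 4)/(n - 4)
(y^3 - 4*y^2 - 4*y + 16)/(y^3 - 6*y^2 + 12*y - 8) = (y^2 - 2*y - 8)/(y^2 - 4*y + 4)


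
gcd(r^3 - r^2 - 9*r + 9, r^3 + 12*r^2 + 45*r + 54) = r + 3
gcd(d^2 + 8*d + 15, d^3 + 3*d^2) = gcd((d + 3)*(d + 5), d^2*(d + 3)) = d + 3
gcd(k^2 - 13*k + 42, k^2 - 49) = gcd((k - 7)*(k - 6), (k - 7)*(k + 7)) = k - 7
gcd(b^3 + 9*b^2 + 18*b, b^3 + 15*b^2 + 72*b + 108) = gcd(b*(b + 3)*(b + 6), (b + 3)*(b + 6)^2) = b^2 + 9*b + 18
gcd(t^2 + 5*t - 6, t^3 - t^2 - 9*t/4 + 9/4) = t - 1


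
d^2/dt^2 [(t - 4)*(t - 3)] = 2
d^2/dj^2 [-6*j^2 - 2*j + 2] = -12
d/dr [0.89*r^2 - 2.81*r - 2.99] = 1.78*r - 2.81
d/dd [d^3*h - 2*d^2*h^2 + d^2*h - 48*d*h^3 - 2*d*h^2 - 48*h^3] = h*(3*d^2 - 4*d*h + 2*d - 48*h^2 - 2*h)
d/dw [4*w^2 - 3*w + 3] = 8*w - 3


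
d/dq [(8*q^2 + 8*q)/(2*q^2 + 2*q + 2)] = 4*(2*q + 1)/(q^4 + 2*q^3 + 3*q^2 + 2*q + 1)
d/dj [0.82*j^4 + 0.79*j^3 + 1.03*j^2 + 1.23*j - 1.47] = 3.28*j^3 + 2.37*j^2 + 2.06*j + 1.23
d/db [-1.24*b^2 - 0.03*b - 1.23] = -2.48*b - 0.03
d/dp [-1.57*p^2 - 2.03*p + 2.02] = -3.14*p - 2.03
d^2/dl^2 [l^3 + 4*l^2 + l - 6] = 6*l + 8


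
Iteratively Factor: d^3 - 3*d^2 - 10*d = (d - 5)*(d^2 + 2*d) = d*(d - 5)*(d + 2)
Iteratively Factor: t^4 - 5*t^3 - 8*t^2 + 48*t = (t - 4)*(t^3 - t^2 - 12*t) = (t - 4)^2*(t^2 + 3*t) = (t - 4)^2*(t + 3)*(t)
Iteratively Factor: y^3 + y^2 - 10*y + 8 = (y + 4)*(y^2 - 3*y + 2) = (y - 2)*(y + 4)*(y - 1)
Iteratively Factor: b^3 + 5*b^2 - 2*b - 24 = (b - 2)*(b^2 + 7*b + 12) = (b - 2)*(b + 4)*(b + 3)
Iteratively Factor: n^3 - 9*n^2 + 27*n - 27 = (n - 3)*(n^2 - 6*n + 9) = (n - 3)^2*(n - 3)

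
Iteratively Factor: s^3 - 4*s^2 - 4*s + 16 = (s + 2)*(s^2 - 6*s + 8) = (s - 4)*(s + 2)*(s - 2)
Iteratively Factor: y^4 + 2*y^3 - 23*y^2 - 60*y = (y + 3)*(y^3 - y^2 - 20*y) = y*(y + 3)*(y^2 - y - 20) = y*(y - 5)*(y + 3)*(y + 4)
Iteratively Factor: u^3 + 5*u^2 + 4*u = (u + 1)*(u^2 + 4*u) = (u + 1)*(u + 4)*(u)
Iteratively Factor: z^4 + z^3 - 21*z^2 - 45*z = (z + 3)*(z^3 - 2*z^2 - 15*z) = (z - 5)*(z + 3)*(z^2 + 3*z) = (z - 5)*(z + 3)^2*(z)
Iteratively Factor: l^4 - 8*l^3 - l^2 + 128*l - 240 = (l + 4)*(l^3 - 12*l^2 + 47*l - 60) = (l - 5)*(l + 4)*(l^2 - 7*l + 12) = (l - 5)*(l - 3)*(l + 4)*(l - 4)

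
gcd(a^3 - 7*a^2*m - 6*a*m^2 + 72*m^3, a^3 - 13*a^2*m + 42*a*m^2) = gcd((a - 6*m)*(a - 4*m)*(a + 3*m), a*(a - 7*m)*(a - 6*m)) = a - 6*m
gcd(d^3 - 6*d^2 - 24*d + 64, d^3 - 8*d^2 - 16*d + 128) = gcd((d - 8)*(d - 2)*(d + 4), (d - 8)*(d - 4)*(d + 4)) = d^2 - 4*d - 32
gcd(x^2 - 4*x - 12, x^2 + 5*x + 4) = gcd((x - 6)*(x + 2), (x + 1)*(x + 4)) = 1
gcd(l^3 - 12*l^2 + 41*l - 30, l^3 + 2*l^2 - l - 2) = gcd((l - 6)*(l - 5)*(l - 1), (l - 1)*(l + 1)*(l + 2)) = l - 1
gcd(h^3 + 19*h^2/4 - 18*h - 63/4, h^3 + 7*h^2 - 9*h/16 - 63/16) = h^2 + 31*h/4 + 21/4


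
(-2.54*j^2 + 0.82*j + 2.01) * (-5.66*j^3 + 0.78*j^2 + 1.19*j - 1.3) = 14.3764*j^5 - 6.6224*j^4 - 13.7596*j^3 + 5.8456*j^2 + 1.3259*j - 2.613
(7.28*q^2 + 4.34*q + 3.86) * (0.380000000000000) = 2.7664*q^2 + 1.6492*q + 1.4668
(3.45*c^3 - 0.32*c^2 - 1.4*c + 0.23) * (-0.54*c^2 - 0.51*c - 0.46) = -1.863*c^5 - 1.5867*c^4 - 0.6678*c^3 + 0.737*c^2 + 0.5267*c - 0.1058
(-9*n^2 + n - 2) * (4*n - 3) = -36*n^3 + 31*n^2 - 11*n + 6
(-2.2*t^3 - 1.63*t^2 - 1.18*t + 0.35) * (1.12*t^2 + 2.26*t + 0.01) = -2.464*t^5 - 6.7976*t^4 - 5.0274*t^3 - 2.2911*t^2 + 0.7792*t + 0.0035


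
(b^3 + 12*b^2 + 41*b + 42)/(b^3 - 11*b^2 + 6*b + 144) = (b^2 + 9*b + 14)/(b^2 - 14*b + 48)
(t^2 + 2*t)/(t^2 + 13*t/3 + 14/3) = 3*t/(3*t + 7)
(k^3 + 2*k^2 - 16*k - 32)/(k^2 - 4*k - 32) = (k^2 - 2*k - 8)/(k - 8)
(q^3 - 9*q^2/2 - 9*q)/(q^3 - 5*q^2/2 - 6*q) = (q - 6)/(q - 4)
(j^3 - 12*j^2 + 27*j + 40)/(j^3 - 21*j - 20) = (j - 8)/(j + 4)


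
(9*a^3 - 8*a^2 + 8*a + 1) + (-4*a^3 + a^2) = 5*a^3 - 7*a^2 + 8*a + 1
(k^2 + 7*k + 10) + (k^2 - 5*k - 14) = 2*k^2 + 2*k - 4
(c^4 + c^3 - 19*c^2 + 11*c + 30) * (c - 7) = c^5 - 6*c^4 - 26*c^3 + 144*c^2 - 47*c - 210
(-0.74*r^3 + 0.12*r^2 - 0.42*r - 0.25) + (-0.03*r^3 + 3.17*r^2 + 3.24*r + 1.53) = -0.77*r^3 + 3.29*r^2 + 2.82*r + 1.28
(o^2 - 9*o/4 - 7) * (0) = 0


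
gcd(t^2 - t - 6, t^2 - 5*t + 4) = 1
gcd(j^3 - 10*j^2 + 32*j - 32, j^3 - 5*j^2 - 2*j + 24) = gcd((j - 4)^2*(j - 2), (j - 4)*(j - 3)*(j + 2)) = j - 4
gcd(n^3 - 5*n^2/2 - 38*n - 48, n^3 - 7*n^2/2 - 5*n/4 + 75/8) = n + 3/2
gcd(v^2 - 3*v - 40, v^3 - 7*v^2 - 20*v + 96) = v - 8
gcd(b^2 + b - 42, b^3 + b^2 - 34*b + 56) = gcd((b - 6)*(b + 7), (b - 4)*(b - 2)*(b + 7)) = b + 7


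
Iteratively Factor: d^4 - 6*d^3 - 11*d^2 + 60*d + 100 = (d + 2)*(d^3 - 8*d^2 + 5*d + 50) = (d + 2)^2*(d^2 - 10*d + 25) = (d - 5)*(d + 2)^2*(d - 5)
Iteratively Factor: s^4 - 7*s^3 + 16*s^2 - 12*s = (s - 2)*(s^3 - 5*s^2 + 6*s) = (s - 3)*(s - 2)*(s^2 - 2*s) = s*(s - 3)*(s - 2)*(s - 2)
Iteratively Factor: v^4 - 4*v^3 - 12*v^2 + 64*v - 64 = (v - 2)*(v^3 - 2*v^2 - 16*v + 32) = (v - 4)*(v - 2)*(v^2 + 2*v - 8) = (v - 4)*(v - 2)*(v + 4)*(v - 2)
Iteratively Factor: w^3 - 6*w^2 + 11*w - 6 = (w - 2)*(w^2 - 4*w + 3) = (w - 3)*(w - 2)*(w - 1)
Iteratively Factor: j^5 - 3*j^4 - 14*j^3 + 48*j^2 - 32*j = (j + 4)*(j^4 - 7*j^3 + 14*j^2 - 8*j) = j*(j + 4)*(j^3 - 7*j^2 + 14*j - 8) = j*(j - 4)*(j + 4)*(j^2 - 3*j + 2) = j*(j - 4)*(j - 1)*(j + 4)*(j - 2)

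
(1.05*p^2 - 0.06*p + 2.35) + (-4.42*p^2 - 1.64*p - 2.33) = -3.37*p^2 - 1.7*p + 0.02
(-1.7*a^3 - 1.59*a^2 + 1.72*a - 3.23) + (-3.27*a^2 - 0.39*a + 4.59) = -1.7*a^3 - 4.86*a^2 + 1.33*a + 1.36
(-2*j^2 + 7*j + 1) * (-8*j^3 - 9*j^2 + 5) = 16*j^5 - 38*j^4 - 71*j^3 - 19*j^2 + 35*j + 5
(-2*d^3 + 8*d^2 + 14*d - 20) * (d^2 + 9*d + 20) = -2*d^5 - 10*d^4 + 46*d^3 + 266*d^2 + 100*d - 400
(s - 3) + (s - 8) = 2*s - 11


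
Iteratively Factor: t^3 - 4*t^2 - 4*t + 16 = (t - 2)*(t^2 - 2*t - 8) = (t - 2)*(t + 2)*(t - 4)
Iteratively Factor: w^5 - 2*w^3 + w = (w + 1)*(w^4 - w^3 - w^2 + w) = (w - 1)*(w + 1)*(w^3 - w) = w*(w - 1)*(w + 1)*(w^2 - 1) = w*(w - 1)*(w + 1)^2*(w - 1)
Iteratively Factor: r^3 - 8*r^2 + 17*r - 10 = (r - 1)*(r^2 - 7*r + 10) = (r - 2)*(r - 1)*(r - 5)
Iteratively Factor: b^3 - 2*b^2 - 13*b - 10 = (b + 2)*(b^2 - 4*b - 5) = (b - 5)*(b + 2)*(b + 1)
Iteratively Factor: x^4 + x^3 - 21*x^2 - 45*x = (x + 3)*(x^3 - 2*x^2 - 15*x) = x*(x + 3)*(x^2 - 2*x - 15) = x*(x - 5)*(x + 3)*(x + 3)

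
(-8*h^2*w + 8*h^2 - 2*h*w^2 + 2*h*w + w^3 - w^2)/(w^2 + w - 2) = (-8*h^2 - 2*h*w + w^2)/(w + 2)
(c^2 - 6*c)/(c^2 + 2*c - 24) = c*(c - 6)/(c^2 + 2*c - 24)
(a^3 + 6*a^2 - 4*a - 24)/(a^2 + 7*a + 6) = (a^2 - 4)/(a + 1)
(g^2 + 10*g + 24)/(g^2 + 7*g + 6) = (g + 4)/(g + 1)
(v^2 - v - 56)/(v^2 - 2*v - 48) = (v + 7)/(v + 6)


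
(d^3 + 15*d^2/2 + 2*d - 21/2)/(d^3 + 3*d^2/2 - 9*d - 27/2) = (d^2 + 6*d - 7)/(d^2 - 9)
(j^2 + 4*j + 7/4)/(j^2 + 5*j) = (j^2 + 4*j + 7/4)/(j*(j + 5))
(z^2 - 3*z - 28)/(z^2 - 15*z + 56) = (z + 4)/(z - 8)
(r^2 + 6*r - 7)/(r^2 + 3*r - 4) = (r + 7)/(r + 4)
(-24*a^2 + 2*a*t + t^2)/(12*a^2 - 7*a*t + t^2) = (6*a + t)/(-3*a + t)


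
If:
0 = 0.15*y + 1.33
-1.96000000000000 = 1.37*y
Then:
No Solution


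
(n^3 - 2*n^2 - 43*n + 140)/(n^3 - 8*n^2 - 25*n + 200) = (n^2 + 3*n - 28)/(n^2 - 3*n - 40)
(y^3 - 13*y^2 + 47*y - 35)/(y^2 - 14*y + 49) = (y^2 - 6*y + 5)/(y - 7)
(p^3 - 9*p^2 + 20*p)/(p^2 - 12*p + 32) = p*(p - 5)/(p - 8)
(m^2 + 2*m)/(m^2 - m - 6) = m/(m - 3)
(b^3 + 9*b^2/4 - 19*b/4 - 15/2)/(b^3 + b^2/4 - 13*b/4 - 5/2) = (b + 3)/(b + 1)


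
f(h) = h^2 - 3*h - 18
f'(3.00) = 3.00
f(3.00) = -18.00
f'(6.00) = 9.00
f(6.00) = 0.00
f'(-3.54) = -10.08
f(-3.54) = 5.15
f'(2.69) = 2.38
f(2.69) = -18.83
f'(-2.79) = -8.58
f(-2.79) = -1.85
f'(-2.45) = -7.90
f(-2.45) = -4.65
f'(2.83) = 2.66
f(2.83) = -18.48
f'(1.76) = 0.52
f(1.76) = -20.18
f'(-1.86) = -6.72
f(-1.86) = -8.96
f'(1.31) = -0.38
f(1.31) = -20.21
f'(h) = 2*h - 3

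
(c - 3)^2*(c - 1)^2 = c^4 - 8*c^3 + 22*c^2 - 24*c + 9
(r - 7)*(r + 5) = r^2 - 2*r - 35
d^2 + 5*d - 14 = (d - 2)*(d + 7)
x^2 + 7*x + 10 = (x + 2)*(x + 5)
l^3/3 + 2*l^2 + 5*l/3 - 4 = (l/3 + 1)*(l - 1)*(l + 4)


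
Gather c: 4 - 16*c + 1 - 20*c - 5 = -36*c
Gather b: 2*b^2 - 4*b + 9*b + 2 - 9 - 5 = 2*b^2 + 5*b - 12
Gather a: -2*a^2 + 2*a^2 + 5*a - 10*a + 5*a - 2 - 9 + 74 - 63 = 0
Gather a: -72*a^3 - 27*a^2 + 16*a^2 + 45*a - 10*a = -72*a^3 - 11*a^2 + 35*a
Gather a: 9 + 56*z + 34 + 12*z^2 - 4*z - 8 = 12*z^2 + 52*z + 35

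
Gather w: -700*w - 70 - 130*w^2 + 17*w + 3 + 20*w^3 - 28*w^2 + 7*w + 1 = 20*w^3 - 158*w^2 - 676*w - 66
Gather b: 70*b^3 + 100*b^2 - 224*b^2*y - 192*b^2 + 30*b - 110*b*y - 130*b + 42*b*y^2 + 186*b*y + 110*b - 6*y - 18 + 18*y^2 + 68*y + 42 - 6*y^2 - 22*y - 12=70*b^3 + b^2*(-224*y - 92) + b*(42*y^2 + 76*y + 10) + 12*y^2 + 40*y + 12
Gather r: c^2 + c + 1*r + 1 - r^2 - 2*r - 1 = c^2 + c - r^2 - r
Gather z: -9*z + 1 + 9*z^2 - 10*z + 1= 9*z^2 - 19*z + 2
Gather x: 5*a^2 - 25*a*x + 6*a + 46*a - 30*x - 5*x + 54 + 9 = 5*a^2 + 52*a + x*(-25*a - 35) + 63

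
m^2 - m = m*(m - 1)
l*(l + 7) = l^2 + 7*l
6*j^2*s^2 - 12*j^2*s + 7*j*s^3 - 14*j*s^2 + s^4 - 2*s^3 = s*(j + s)*(6*j + s)*(s - 2)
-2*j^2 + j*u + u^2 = (-j + u)*(2*j + u)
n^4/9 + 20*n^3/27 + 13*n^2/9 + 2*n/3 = n*(n/3 + 1)^2*(n + 2/3)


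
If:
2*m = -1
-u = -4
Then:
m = -1/2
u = 4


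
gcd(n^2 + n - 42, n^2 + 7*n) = n + 7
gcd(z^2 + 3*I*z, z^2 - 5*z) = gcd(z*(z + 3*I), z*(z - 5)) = z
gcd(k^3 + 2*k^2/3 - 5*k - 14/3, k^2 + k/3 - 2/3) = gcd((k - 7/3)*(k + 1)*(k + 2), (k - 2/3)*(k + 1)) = k + 1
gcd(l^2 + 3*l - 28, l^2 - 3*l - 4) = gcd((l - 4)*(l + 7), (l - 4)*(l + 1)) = l - 4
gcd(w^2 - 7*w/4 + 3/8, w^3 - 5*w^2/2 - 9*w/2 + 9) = w - 3/2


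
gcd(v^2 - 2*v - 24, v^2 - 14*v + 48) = v - 6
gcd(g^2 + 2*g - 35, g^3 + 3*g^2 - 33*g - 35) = g^2 + 2*g - 35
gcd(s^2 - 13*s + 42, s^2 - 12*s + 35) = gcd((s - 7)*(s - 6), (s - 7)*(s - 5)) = s - 7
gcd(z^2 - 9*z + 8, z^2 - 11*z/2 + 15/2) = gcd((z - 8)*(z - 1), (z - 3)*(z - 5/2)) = 1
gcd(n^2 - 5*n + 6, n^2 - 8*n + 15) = n - 3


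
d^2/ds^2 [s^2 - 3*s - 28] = 2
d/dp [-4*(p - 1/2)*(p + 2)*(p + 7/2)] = -12*p^2 - 40*p - 17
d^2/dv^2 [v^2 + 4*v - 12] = 2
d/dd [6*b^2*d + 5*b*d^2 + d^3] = 6*b^2 + 10*b*d + 3*d^2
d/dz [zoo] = 0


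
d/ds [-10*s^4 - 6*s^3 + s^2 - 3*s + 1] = -40*s^3 - 18*s^2 + 2*s - 3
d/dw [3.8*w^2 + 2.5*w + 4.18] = 7.6*w + 2.5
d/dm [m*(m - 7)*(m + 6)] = 3*m^2 - 2*m - 42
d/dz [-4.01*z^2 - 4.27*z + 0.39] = -8.02*z - 4.27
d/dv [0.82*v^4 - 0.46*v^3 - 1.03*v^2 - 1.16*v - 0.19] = 3.28*v^3 - 1.38*v^2 - 2.06*v - 1.16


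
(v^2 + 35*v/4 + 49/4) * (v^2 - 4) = v^4 + 35*v^3/4 + 33*v^2/4 - 35*v - 49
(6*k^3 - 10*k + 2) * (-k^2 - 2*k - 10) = -6*k^5 - 12*k^4 - 50*k^3 + 18*k^2 + 96*k - 20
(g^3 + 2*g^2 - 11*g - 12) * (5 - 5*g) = -5*g^4 - 5*g^3 + 65*g^2 + 5*g - 60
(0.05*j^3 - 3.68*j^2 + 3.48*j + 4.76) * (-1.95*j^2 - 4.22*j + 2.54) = -0.0975*j^5 + 6.965*j^4 + 8.8706*j^3 - 33.3148*j^2 - 11.248*j + 12.0904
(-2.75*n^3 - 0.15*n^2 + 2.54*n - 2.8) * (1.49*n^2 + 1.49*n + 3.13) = -4.0975*n^5 - 4.321*n^4 - 5.0464*n^3 - 0.8569*n^2 + 3.7782*n - 8.764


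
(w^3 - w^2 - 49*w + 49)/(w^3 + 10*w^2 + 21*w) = (w^2 - 8*w + 7)/(w*(w + 3))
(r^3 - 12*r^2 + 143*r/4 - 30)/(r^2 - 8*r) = r - 4 + 15/(4*r)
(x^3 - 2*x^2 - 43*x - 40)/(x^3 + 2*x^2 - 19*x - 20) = (x - 8)/(x - 4)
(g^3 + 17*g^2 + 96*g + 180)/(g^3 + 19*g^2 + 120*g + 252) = (g + 5)/(g + 7)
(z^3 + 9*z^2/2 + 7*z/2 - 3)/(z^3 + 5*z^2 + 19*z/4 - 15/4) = 2*(z + 2)/(2*z + 5)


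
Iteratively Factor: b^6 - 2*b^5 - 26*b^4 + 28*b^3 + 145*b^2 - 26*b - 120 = (b - 5)*(b^5 + 3*b^4 - 11*b^3 - 27*b^2 + 10*b + 24) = (b - 5)*(b - 1)*(b^4 + 4*b^3 - 7*b^2 - 34*b - 24) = (b - 5)*(b - 1)*(b + 4)*(b^3 - 7*b - 6) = (b - 5)*(b - 1)*(b + 1)*(b + 4)*(b^2 - b - 6) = (b - 5)*(b - 3)*(b - 1)*(b + 1)*(b + 4)*(b + 2)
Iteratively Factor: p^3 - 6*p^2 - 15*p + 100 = (p - 5)*(p^2 - p - 20) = (p - 5)^2*(p + 4)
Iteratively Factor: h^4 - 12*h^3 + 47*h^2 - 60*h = (h - 4)*(h^3 - 8*h^2 + 15*h) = (h - 5)*(h - 4)*(h^2 - 3*h) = (h - 5)*(h - 4)*(h - 3)*(h)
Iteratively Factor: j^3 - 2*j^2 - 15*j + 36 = (j + 4)*(j^2 - 6*j + 9) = (j - 3)*(j + 4)*(j - 3)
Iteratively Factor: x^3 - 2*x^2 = (x)*(x^2 - 2*x) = x^2*(x - 2)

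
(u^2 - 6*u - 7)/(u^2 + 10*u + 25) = (u^2 - 6*u - 7)/(u^2 + 10*u + 25)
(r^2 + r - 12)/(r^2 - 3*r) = (r + 4)/r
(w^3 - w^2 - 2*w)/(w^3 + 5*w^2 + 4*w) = (w - 2)/(w + 4)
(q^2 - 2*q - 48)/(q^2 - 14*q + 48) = (q + 6)/(q - 6)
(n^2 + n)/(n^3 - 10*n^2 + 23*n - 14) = n*(n + 1)/(n^3 - 10*n^2 + 23*n - 14)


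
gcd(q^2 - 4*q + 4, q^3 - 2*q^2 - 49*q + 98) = q - 2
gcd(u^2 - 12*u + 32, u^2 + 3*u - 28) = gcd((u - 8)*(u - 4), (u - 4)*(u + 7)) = u - 4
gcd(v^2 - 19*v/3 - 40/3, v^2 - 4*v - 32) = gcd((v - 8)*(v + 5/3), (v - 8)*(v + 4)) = v - 8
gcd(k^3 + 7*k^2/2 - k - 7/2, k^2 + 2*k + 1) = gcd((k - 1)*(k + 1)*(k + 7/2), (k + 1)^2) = k + 1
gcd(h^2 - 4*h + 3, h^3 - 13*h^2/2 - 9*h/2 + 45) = h - 3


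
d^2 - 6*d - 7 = (d - 7)*(d + 1)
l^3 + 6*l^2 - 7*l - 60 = (l - 3)*(l + 4)*(l + 5)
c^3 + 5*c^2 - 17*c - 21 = (c - 3)*(c + 1)*(c + 7)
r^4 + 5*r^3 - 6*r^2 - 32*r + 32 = (r - 2)*(r - 1)*(r + 4)^2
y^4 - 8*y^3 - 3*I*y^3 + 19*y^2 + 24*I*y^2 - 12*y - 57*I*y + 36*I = (y - 4)*(y - 3)*(y - 1)*(y - 3*I)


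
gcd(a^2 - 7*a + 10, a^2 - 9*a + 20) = a - 5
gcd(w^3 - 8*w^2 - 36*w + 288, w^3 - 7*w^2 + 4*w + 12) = w - 6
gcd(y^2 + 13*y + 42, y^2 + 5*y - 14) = y + 7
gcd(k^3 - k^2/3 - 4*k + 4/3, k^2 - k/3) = k - 1/3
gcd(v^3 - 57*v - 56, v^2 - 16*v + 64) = v - 8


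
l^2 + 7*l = l*(l + 7)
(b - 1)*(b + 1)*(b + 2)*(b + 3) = b^4 + 5*b^3 + 5*b^2 - 5*b - 6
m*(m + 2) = m^2 + 2*m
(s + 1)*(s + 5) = s^2 + 6*s + 5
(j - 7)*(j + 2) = j^2 - 5*j - 14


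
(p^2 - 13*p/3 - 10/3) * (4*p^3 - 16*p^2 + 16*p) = 4*p^5 - 100*p^4/3 + 72*p^3 - 16*p^2 - 160*p/3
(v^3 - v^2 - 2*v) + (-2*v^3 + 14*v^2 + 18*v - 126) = -v^3 + 13*v^2 + 16*v - 126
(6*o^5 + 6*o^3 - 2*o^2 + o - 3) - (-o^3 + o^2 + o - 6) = 6*o^5 + 7*o^3 - 3*o^2 + 3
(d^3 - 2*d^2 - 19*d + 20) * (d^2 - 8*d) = d^5 - 10*d^4 - 3*d^3 + 172*d^2 - 160*d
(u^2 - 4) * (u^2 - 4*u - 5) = u^4 - 4*u^3 - 9*u^2 + 16*u + 20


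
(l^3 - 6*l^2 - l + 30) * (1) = l^3 - 6*l^2 - l + 30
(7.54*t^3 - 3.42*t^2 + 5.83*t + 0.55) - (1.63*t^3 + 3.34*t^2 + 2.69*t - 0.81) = 5.91*t^3 - 6.76*t^2 + 3.14*t + 1.36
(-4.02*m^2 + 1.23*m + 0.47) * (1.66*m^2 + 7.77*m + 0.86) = -6.6732*m^4 - 29.1936*m^3 + 6.8801*m^2 + 4.7097*m + 0.4042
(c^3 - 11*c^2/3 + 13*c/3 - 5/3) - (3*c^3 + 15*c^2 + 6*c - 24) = -2*c^3 - 56*c^2/3 - 5*c/3 + 67/3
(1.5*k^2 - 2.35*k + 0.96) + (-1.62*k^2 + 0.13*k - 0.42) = -0.12*k^2 - 2.22*k + 0.54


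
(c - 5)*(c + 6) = c^2 + c - 30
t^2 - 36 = (t - 6)*(t + 6)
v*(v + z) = v^2 + v*z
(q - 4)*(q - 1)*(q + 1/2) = q^3 - 9*q^2/2 + 3*q/2 + 2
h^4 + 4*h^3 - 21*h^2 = h^2*(h - 3)*(h + 7)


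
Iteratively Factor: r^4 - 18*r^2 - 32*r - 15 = (r + 1)*(r^3 - r^2 - 17*r - 15) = (r + 1)^2*(r^2 - 2*r - 15) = (r + 1)^2*(r + 3)*(r - 5)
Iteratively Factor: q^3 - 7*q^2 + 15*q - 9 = (q - 3)*(q^2 - 4*q + 3) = (q - 3)^2*(q - 1)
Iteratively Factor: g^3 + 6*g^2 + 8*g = (g + 2)*(g^2 + 4*g) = (g + 2)*(g + 4)*(g)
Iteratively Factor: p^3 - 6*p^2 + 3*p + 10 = (p - 2)*(p^2 - 4*p - 5) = (p - 2)*(p + 1)*(p - 5)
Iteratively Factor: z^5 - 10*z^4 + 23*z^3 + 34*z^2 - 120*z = (z)*(z^4 - 10*z^3 + 23*z^2 + 34*z - 120) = z*(z - 3)*(z^3 - 7*z^2 + 2*z + 40) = z*(z - 5)*(z - 3)*(z^2 - 2*z - 8) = z*(z - 5)*(z - 4)*(z - 3)*(z + 2)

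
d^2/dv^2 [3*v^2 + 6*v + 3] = 6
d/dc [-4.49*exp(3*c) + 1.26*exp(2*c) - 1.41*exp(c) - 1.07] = (-13.47*exp(2*c) + 2.52*exp(c) - 1.41)*exp(c)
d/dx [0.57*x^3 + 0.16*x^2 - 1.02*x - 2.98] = 1.71*x^2 + 0.32*x - 1.02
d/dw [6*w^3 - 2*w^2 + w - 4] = 18*w^2 - 4*w + 1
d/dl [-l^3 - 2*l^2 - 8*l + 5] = -3*l^2 - 4*l - 8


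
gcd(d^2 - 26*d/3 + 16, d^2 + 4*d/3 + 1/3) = 1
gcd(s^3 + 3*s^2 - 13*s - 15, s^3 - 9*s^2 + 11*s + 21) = s^2 - 2*s - 3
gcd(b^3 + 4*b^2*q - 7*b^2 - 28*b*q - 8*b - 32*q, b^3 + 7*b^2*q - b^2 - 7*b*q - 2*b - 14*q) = b + 1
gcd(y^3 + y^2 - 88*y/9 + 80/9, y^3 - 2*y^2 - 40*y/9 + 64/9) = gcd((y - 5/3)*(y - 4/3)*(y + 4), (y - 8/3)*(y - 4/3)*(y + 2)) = y - 4/3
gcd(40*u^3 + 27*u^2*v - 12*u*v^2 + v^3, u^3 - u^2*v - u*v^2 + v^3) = u + v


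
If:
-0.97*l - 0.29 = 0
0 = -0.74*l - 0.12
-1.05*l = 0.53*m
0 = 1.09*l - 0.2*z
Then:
No Solution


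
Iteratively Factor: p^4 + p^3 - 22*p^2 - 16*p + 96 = (p - 4)*(p^3 + 5*p^2 - 2*p - 24) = (p - 4)*(p - 2)*(p^2 + 7*p + 12) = (p - 4)*(p - 2)*(p + 3)*(p + 4)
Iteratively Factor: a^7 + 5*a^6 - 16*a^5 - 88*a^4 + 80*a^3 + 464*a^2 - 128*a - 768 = (a + 2)*(a^6 + 3*a^5 - 22*a^4 - 44*a^3 + 168*a^2 + 128*a - 384) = (a - 2)*(a + 2)*(a^5 + 5*a^4 - 12*a^3 - 68*a^2 + 32*a + 192) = (a - 2)*(a + 2)*(a + 4)*(a^4 + a^3 - 16*a^2 - 4*a + 48) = (a - 3)*(a - 2)*(a + 2)*(a + 4)*(a^3 + 4*a^2 - 4*a - 16) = (a - 3)*(a - 2)^2*(a + 2)*(a + 4)*(a^2 + 6*a + 8) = (a - 3)*(a - 2)^2*(a + 2)^2*(a + 4)*(a + 4)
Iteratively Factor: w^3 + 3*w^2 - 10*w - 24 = (w + 4)*(w^2 - w - 6) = (w - 3)*(w + 4)*(w + 2)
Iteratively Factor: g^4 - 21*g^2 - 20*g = (g + 1)*(g^3 - g^2 - 20*g) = (g - 5)*(g + 1)*(g^2 + 4*g) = g*(g - 5)*(g + 1)*(g + 4)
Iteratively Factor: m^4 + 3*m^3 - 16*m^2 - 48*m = (m + 3)*(m^3 - 16*m) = m*(m + 3)*(m^2 - 16) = m*(m - 4)*(m + 3)*(m + 4)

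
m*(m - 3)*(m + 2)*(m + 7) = m^4 + 6*m^3 - 13*m^2 - 42*m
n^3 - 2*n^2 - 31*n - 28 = (n - 7)*(n + 1)*(n + 4)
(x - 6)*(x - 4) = x^2 - 10*x + 24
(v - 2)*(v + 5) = v^2 + 3*v - 10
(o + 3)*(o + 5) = o^2 + 8*o + 15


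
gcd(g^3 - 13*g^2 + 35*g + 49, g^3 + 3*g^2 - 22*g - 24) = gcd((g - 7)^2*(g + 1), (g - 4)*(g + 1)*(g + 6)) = g + 1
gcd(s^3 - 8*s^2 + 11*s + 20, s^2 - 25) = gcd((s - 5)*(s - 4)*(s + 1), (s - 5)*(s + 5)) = s - 5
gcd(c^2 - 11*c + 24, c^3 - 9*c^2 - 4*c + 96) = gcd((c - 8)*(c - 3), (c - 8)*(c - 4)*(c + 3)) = c - 8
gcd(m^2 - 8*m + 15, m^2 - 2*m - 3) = m - 3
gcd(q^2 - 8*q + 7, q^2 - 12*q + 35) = q - 7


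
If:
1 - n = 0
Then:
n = 1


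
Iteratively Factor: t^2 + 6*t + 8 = (t + 4)*(t + 2)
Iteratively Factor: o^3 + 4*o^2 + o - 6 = (o + 3)*(o^2 + o - 2) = (o + 2)*(o + 3)*(o - 1)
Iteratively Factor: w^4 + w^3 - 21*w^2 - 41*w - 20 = (w - 5)*(w^3 + 6*w^2 + 9*w + 4) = (w - 5)*(w + 1)*(w^2 + 5*w + 4) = (w - 5)*(w + 1)^2*(w + 4)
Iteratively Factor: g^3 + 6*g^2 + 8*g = (g)*(g^2 + 6*g + 8) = g*(g + 2)*(g + 4)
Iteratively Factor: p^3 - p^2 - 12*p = (p + 3)*(p^2 - 4*p) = p*(p + 3)*(p - 4)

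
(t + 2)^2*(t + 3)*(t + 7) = t^4 + 14*t^3 + 65*t^2 + 124*t + 84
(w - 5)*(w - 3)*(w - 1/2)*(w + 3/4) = w^4 - 31*w^3/4 + 101*w^2/8 + 27*w/4 - 45/8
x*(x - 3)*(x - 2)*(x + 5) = x^4 - 19*x^2 + 30*x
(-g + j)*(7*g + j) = -7*g^2 + 6*g*j + j^2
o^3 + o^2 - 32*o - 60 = (o - 6)*(o + 2)*(o + 5)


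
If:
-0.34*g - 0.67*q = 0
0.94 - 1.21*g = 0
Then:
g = 0.78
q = -0.39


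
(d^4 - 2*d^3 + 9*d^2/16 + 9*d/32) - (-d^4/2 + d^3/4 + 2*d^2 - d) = 3*d^4/2 - 9*d^3/4 - 23*d^2/16 + 41*d/32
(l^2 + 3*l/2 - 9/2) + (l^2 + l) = 2*l^2 + 5*l/2 - 9/2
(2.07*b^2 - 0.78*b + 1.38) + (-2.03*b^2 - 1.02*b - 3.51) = 0.04*b^2 - 1.8*b - 2.13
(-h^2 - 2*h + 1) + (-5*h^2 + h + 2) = -6*h^2 - h + 3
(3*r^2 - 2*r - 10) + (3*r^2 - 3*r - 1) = 6*r^2 - 5*r - 11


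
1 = 1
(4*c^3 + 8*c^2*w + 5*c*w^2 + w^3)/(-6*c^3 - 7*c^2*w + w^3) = (2*c + w)/(-3*c + w)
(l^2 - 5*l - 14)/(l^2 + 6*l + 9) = (l^2 - 5*l - 14)/(l^2 + 6*l + 9)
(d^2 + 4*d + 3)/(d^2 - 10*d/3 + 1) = 3*(d^2 + 4*d + 3)/(3*d^2 - 10*d + 3)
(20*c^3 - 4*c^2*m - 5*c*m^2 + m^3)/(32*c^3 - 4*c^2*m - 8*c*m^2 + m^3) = (5*c - m)/(8*c - m)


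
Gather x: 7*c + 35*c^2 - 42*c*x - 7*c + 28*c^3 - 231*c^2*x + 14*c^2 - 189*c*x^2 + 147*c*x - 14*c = 28*c^3 + 49*c^2 - 189*c*x^2 - 14*c + x*(-231*c^2 + 105*c)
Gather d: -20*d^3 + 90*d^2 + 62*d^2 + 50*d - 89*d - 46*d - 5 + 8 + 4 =-20*d^3 + 152*d^2 - 85*d + 7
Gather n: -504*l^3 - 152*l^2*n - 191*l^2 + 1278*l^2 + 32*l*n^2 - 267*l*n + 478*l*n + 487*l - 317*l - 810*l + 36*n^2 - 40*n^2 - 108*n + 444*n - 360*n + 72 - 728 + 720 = -504*l^3 + 1087*l^2 - 640*l + n^2*(32*l - 4) + n*(-152*l^2 + 211*l - 24) + 64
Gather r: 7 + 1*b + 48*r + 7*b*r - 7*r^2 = b - 7*r^2 + r*(7*b + 48) + 7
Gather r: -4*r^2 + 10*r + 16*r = -4*r^2 + 26*r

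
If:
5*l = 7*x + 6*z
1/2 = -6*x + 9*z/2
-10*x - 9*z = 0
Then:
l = -1/330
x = -1/22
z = 5/99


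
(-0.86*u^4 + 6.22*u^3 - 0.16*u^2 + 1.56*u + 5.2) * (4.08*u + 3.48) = -3.5088*u^5 + 22.3848*u^4 + 20.9928*u^3 + 5.808*u^2 + 26.6448*u + 18.096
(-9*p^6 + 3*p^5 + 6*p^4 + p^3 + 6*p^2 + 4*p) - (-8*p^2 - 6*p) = -9*p^6 + 3*p^5 + 6*p^4 + p^3 + 14*p^2 + 10*p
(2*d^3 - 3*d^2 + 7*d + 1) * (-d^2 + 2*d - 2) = -2*d^5 + 7*d^4 - 17*d^3 + 19*d^2 - 12*d - 2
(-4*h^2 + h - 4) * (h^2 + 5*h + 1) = -4*h^4 - 19*h^3 - 3*h^2 - 19*h - 4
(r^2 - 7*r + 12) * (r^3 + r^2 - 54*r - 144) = r^5 - 6*r^4 - 49*r^3 + 246*r^2 + 360*r - 1728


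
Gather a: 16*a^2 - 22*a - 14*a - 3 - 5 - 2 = 16*a^2 - 36*a - 10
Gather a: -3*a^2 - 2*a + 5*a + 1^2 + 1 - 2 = -3*a^2 + 3*a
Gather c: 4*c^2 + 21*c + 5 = 4*c^2 + 21*c + 5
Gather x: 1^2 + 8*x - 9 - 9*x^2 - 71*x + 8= -9*x^2 - 63*x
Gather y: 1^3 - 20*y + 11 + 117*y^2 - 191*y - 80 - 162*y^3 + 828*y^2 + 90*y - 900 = -162*y^3 + 945*y^2 - 121*y - 968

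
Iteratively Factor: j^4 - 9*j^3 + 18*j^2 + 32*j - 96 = (j - 3)*(j^3 - 6*j^2 + 32) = (j - 3)*(j + 2)*(j^2 - 8*j + 16) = (j - 4)*(j - 3)*(j + 2)*(j - 4)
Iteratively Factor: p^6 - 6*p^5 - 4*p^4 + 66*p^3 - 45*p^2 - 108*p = (p - 3)*(p^5 - 3*p^4 - 13*p^3 + 27*p^2 + 36*p) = (p - 3)*(p + 1)*(p^4 - 4*p^3 - 9*p^2 + 36*p) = (p - 3)^2*(p + 1)*(p^3 - p^2 - 12*p) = (p - 4)*(p - 3)^2*(p + 1)*(p^2 + 3*p) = p*(p - 4)*(p - 3)^2*(p + 1)*(p + 3)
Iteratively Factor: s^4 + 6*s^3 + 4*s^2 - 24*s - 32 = (s - 2)*(s^3 + 8*s^2 + 20*s + 16) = (s - 2)*(s + 4)*(s^2 + 4*s + 4) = (s - 2)*(s + 2)*(s + 4)*(s + 2)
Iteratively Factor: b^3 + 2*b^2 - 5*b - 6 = (b - 2)*(b^2 + 4*b + 3) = (b - 2)*(b + 3)*(b + 1)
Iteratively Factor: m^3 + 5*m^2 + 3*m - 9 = (m - 1)*(m^2 + 6*m + 9) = (m - 1)*(m + 3)*(m + 3)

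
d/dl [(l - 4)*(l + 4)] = 2*l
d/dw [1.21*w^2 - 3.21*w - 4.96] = 2.42*w - 3.21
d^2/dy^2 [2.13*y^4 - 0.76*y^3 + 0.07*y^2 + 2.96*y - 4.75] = 25.56*y^2 - 4.56*y + 0.14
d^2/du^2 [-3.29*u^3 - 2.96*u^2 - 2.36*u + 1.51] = -19.74*u - 5.92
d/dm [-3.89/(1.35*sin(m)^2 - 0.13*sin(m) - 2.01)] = (10.503*sin(m) - 0.5057)*cos(m)/(-1.35*sin(m)^2 + 0.13*sin(m) + 2.01)^2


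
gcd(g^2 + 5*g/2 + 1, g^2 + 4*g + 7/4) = g + 1/2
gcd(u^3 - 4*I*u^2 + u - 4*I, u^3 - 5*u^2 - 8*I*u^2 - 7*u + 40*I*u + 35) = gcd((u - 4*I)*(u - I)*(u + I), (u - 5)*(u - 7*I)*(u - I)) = u - I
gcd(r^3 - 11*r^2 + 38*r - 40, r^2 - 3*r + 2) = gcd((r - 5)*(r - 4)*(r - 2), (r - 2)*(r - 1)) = r - 2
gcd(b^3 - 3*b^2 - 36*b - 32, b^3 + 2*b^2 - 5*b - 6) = b + 1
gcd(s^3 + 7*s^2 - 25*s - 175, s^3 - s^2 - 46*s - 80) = s + 5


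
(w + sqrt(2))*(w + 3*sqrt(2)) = w^2 + 4*sqrt(2)*w + 6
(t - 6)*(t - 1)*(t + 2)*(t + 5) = t^4 - 33*t^2 - 28*t + 60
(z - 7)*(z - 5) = z^2 - 12*z + 35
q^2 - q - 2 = (q - 2)*(q + 1)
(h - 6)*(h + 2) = h^2 - 4*h - 12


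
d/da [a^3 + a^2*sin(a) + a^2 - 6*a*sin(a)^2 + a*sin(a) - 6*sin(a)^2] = a^2*cos(a) + 3*a^2 + 2*a*sin(a) - 6*a*sin(2*a) + a*cos(a) + 2*a - 6*sin(a)^2 + sin(a) - 6*sin(2*a)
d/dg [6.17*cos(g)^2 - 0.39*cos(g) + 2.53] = (0.39 - 12.34*cos(g))*sin(g)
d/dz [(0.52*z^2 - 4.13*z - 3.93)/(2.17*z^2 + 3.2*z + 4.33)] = (10.6261*z^2 + 21.5594*z - 5.3069)/(4.7089*z^4 + 13.888*z^3 + 29.0322*z^2 + 27.712*z + 18.7489)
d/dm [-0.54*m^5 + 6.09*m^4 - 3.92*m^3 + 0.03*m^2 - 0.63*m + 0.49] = -2.7*m^4 + 24.36*m^3 - 11.76*m^2 + 0.06*m - 0.63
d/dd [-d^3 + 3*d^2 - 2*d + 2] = -3*d^2 + 6*d - 2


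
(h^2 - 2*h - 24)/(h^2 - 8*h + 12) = (h + 4)/(h - 2)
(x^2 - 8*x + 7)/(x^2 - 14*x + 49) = (x - 1)/(x - 7)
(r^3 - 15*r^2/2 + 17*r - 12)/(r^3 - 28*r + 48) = (r - 3/2)/(r + 6)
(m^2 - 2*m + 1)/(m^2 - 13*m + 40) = (m^2 - 2*m + 1)/(m^2 - 13*m + 40)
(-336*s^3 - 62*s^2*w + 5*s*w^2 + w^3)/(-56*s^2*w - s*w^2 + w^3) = (6*s + w)/w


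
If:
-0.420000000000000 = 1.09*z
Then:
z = -0.39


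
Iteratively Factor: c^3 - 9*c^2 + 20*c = (c - 4)*(c^2 - 5*c) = (c - 5)*(c - 4)*(c)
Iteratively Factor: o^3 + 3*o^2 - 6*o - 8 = (o + 1)*(o^2 + 2*o - 8) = (o - 2)*(o + 1)*(o + 4)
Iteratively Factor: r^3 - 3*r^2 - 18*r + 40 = (r - 5)*(r^2 + 2*r - 8) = (r - 5)*(r - 2)*(r + 4)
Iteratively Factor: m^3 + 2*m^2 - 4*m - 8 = (m + 2)*(m^2 - 4) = (m - 2)*(m + 2)*(m + 2)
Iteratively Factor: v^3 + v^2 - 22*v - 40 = (v + 2)*(v^2 - v - 20) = (v - 5)*(v + 2)*(v + 4)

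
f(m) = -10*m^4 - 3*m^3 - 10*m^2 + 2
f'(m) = -40*m^3 - 9*m^2 - 20*m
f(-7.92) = -38480.90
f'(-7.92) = 19465.59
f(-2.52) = -416.77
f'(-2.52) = 633.37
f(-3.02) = -838.39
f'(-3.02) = 1080.06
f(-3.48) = -1459.29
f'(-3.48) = 1646.37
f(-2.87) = -687.91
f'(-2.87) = 928.86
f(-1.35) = -42.06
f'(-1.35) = 109.01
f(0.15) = 1.76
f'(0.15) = -3.34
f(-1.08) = -19.49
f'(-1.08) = 61.49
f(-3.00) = -817.00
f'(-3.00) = 1059.00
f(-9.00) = -64231.00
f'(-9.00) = 28611.00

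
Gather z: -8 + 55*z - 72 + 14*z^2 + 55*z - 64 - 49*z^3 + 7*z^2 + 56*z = -49*z^3 + 21*z^2 + 166*z - 144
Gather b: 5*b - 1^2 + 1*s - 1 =5*b + s - 2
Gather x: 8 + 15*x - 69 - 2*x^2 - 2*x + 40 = -2*x^2 + 13*x - 21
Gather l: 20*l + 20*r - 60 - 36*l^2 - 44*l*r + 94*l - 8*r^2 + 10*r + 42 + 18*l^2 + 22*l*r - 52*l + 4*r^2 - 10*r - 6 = -18*l^2 + l*(62 - 22*r) - 4*r^2 + 20*r - 24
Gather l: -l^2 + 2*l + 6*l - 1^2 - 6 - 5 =-l^2 + 8*l - 12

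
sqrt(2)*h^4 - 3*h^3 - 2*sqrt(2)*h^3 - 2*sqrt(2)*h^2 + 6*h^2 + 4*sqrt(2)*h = h*(h - 2)*(h - 2*sqrt(2))*(sqrt(2)*h + 1)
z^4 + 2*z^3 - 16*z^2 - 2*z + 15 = (z - 3)*(z - 1)*(z + 1)*(z + 5)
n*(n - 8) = n^2 - 8*n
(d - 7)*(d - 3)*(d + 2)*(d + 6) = d^4 - 2*d^3 - 47*d^2 + 48*d + 252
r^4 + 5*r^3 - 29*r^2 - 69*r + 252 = (r - 3)^2*(r + 4)*(r + 7)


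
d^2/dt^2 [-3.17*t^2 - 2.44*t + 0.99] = -6.34000000000000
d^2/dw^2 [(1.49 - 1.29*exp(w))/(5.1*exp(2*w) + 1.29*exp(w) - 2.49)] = (-33.5529*exp(4*w) + 163.50651*exp(3*w) - 68.88213*exp(2*w) + 74.02194*exp(w) - 3.2121)*exp(w)/(132.651*exp(6*w) + 100.6587*exp(5*w) - 168.83397*exp(4*w) - 96.143571*exp(3*w) + 82.430703*exp(2*w) + 23.994387*exp(w) - 15.438249)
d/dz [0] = 0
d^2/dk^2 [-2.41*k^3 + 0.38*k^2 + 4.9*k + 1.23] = 0.76 - 14.46*k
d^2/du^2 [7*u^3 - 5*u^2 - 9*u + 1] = 42*u - 10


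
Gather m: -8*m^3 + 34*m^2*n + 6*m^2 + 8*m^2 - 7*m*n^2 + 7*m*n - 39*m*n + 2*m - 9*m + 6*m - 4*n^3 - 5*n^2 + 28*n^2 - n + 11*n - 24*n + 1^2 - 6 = -8*m^3 + m^2*(34*n + 14) + m*(-7*n^2 - 32*n - 1) - 4*n^3 + 23*n^2 - 14*n - 5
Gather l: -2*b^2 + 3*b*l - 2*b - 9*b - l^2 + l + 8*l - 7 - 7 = -2*b^2 - 11*b - l^2 + l*(3*b + 9) - 14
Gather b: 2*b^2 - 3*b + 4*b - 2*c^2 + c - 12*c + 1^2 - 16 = 2*b^2 + b - 2*c^2 - 11*c - 15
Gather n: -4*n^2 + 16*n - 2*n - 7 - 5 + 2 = -4*n^2 + 14*n - 10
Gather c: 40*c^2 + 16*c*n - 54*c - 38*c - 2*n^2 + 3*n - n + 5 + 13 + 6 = 40*c^2 + c*(16*n - 92) - 2*n^2 + 2*n + 24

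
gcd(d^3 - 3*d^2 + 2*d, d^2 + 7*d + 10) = 1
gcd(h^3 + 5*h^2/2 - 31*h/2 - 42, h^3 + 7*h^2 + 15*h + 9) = h + 3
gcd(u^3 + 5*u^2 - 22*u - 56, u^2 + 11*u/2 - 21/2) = u + 7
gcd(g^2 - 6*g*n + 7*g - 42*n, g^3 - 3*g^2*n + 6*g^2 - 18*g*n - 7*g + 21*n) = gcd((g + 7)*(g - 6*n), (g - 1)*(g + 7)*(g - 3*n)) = g + 7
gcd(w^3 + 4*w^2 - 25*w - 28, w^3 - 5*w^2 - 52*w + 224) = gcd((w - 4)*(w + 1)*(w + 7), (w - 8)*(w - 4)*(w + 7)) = w^2 + 3*w - 28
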